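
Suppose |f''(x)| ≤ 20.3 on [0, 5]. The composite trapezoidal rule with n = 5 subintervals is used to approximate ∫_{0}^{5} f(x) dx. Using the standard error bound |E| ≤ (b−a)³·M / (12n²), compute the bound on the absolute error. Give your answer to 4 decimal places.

8.4583

|E| ≤ (5)³·20.3 / (12·5²) = 2537.5/300 = 8.4583.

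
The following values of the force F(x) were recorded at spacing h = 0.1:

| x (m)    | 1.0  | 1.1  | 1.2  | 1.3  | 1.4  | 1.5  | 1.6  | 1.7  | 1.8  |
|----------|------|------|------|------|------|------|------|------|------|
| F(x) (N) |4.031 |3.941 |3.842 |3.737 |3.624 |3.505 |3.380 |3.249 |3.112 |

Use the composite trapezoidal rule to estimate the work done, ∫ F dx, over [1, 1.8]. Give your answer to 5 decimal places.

2.88495

h = 0.1, n = 8.
(h/2)·[y₀ + 2y₁ + 2y₂ + 2y₃ + 2y₄ + 2y₅ + 2y₆ + 2y₇ + y₈] = 0.05·(57.699) = 2.88495.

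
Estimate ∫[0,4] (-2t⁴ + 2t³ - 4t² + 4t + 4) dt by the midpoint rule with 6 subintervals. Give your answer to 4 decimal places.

-310.6831

h = (4 − 0)/6 = 0.666667.
Midpoints m₁,…,m₆ = 0.333333, 1, 1.666667, 2.333333, 3, 3.666667.
f(m₁)=4.938272, f(m₂)=4, f(m₃)=-6.617284, f(m₄)=-42.320988, f(m₅)=-128, f(m₆)=-298.024691.
h·[f(m₁) + f(m₂) + f(m₃) + f(m₄) + f(m₅) + f(m₆)] = 0.666667·(-466.024691) = -310.6831.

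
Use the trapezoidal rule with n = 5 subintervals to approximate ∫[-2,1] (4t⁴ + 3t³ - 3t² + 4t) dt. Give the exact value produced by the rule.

3.06816

h = (1 − (-2))/5 = 0.6.
Nodes t₀,…,t₅ = -2, -1.4, -0.8, -0.2, 0.4, 1.
f(t) = 4t⁴ + 3t³ - 3t² + 4t: f₀=20, f₁=-4.3456, f₂=-5.0176, f₃=-0.9376, f₄=1.4144, f₅=8.
(h/2)·[f₀ + 2f₁ + 2f₂ + 2f₃ + 2f₄ + f₅] = 0.3·(10.2272) = 3.06816.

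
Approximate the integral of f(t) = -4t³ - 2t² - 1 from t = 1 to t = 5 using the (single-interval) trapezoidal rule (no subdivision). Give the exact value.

-1116

T = (b−a)/2 · [f(1) + f(5)] = 2·[(-7) + (-551)] = -1116.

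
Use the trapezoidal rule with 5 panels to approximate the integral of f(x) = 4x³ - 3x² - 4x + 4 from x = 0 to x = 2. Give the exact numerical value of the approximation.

8.48

h = (2 − 0)/5 = 0.4.
Nodes x₀,…,x₅ = 0, 0.4, 0.8, 1.2, 1.6, 2.
f(x) = 4x³ - 3x² - 4x + 4: f₀=4, f₁=2.176, f₂=0.928, f₃=1.792, f₄=6.304, f₅=16.
(h/2)·[f₀ + 2f₁ + 2f₂ + 2f₃ + 2f₄ + f₅] = 0.2·(42.4) = 8.48.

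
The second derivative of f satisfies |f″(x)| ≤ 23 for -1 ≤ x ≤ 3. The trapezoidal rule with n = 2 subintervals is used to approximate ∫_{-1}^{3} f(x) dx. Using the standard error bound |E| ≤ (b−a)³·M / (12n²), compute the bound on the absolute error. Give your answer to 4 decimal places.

|E| ≤ (4)³·23 / (12·2²) = 1472/48 = 30.6667.

30.6667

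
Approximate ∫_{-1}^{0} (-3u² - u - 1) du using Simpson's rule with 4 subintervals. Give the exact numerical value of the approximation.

h = (0 − (-1))/4 = 0.25.
Nodes u₀,…,u₄ = -1, -0.75, -0.5, -0.25, 0.
f(u) = -3u² - u - 1: f₀=-3, f₁=-1.9375, f₂=-1.25, f₃=-0.9375, f₄=-1.
(h/3)·[f₀ + 4f₁ + 2f₂ + 4f₃ + f₄] = 0.083333·(-18) = -1.5.

-1.5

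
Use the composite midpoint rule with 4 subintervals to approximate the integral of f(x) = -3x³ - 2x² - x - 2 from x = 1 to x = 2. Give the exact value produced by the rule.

h = (2 − 1)/4 = 0.25.
Midpoints m₁,…,m₄ = 1.125, 1.375, 1.625, 1.875.
f(m₁)=-9.927734375, f(m₂)=-14.955078125, f(m₃)=-21.779296875, f(m₄)=-30.681640625.
h·[f(m₁) + f(m₂) + f(m₃) + f(m₄)] = 0.25·(-77.34375) = -19.3359375.

-19.3359375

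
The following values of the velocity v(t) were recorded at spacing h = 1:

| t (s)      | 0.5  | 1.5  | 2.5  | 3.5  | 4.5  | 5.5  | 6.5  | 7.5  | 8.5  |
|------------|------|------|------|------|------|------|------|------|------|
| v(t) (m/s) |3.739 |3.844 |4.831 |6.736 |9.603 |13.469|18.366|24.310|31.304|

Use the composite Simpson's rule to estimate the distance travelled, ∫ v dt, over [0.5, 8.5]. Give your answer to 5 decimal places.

h = 1, n = 8.
(h/3)·[y₀ + 4y₁ + 2y₂ + 4y₃ + 2y₄ + 4y₅ + 2y₆ + 4y₇ + y₈] = 0.333333·(294.079) = 98.02633.

98.02633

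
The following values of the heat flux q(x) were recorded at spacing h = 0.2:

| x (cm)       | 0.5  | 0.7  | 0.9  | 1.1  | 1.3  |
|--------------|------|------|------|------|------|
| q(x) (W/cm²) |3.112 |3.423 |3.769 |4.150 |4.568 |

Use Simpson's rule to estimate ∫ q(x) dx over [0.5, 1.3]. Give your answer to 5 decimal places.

3.03400

h = 0.2, n = 4.
(h/3)·[y₀ + 4y₁ + 2y₂ + 4y₃ + y₄] = 0.066667·(45.510) = 3.03400.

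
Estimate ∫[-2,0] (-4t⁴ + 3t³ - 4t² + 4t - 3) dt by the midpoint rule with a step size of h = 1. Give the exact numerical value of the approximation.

h = (0 − (-2))/2 = 1.
Midpoints m₁,…,m₂ = -1.5, -0.5.
f(m₁)=-48.375, f(m₂)=-6.625.
h·[f(m₁) + f(m₂)] = 1·(-55) = -55.

-55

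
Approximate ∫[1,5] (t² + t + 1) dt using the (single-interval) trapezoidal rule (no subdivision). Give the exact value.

68

T = (b−a)/2 · [f(1) + f(5)] = 2·[3 + 31] = 68.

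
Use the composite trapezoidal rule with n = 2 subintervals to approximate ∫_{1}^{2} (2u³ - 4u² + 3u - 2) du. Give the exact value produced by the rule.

h = (2 − 1)/2 = 0.5.
Nodes u₀,…,u₂ = 1, 1.5, 2.
f(u) = 2u³ - 4u² + 3u - 2: f₀=-1, f₁=0.25, f₂=4.
(h/2)·[f₀ + 2f₁ + f₂] = 0.25·(3.5) = 0.875.

0.875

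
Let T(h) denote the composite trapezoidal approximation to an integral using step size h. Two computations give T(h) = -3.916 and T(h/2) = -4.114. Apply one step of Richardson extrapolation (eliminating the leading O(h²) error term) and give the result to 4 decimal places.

R = (4·T(h/2) − T(h)) / 3 = (4·(-4.114) − (-3.916))/3 = (-12.540)/3 = -4.1800.

-4.1800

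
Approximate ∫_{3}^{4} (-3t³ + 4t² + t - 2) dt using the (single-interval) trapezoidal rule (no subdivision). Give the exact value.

-85

T = (b−a)/2 · [f(3) + f(4)] = 0.5·[(-44) + (-126)] = -85.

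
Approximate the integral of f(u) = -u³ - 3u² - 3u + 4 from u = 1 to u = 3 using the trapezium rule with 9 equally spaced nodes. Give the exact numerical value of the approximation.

-50.1875

h = (3 − 1)/8 = 0.25.
Nodes u₀,…,u₈ = 1, 1.25, 1.5, 1.75, 2, 2.25, 2.5, 2.75, 3.
f(u) = -u³ - 3u² - 3u + 4: f₀=-3, f₁=-6.390625, f₂=-10.625, f₃=-15.796875, f₄=-22, f₅=-29.328125, f₆=-37.875, f₇=-47.734375, f₈=-59.
(h/2)·[f₀ + 2f₁ + 2f₂ + 2f₃ + 2f₄ + 2f₅ + 2f₆ + 2f₇ + f₈] = 0.125·(-401.5) = -50.1875.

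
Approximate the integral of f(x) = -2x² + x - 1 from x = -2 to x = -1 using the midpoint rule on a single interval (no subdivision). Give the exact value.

M = (b−a)·f(-1.5) = 1·(-7) = -7.

-7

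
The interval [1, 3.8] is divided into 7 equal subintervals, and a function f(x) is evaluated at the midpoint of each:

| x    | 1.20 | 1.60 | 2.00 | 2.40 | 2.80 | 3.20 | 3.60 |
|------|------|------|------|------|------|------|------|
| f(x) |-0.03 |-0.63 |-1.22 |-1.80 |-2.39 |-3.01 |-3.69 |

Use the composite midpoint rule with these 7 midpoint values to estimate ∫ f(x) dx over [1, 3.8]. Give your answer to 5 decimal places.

-5.10800

h = 0.4, n = 7.
h·[y(m₁) + y(m₂) + y(m₃) + y(m₄) + y(m₅) + y(m₆) + y(m₇)] = 0.4·(-12.77) = -5.10800.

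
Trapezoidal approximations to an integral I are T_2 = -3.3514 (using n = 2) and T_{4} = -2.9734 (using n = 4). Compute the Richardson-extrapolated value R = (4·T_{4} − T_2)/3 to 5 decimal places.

-2.84740

R = (4·T_{4} − T_2) / 3 = (4·(-2.9734) − (-3.3514))/3 = (-8.5422)/3 = -2.84740.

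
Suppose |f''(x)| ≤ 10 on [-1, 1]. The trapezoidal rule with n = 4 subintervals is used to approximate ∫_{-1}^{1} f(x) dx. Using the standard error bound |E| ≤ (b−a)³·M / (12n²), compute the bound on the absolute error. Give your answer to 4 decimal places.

|E| ≤ (2)³·10 / (12·4²) = 80/192 = 0.4167.

0.4167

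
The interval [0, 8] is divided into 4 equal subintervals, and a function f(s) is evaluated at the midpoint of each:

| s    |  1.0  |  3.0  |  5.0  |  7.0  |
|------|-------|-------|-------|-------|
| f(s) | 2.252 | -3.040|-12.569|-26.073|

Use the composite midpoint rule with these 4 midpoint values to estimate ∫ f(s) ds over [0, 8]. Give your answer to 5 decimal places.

h = 2, n = 4.
h·[y(m₁) + y(m₂) + y(m₃) + y(m₄)] = 2·(-39.430) = -78.86000.

-78.86000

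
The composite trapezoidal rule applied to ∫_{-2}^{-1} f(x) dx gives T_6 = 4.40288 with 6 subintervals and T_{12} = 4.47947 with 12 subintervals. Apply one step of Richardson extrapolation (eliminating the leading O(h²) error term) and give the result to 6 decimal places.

R = (4·T_{12} − T_6) / 3 = (4·4.47947 − 4.40288)/3 = (13.51500)/3 = 4.505000.

4.505000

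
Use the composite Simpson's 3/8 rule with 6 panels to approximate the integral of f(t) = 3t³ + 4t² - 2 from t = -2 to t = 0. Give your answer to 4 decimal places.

-5.3333

h = (0 − (-2))/6 = 0.333333.
Nodes t₀,…,t₆ = -2, -1.666667, -1.333333, -1, -0.666667, -0.333333, 0.
f(t) = 3t³ + 4t² - 2: f₀=-10, f₁=-4.777778, f₂=-2, f₃=-1, f₄=-1.111111, f₅=-1.666667, f₆=-2.
(3h/8)·[f₀ + 3f₁ + 3f₂ + 2f₃ + 3f₄ + 3f₅ + f₆] = 0.125·(-42.666667) = -5.3333.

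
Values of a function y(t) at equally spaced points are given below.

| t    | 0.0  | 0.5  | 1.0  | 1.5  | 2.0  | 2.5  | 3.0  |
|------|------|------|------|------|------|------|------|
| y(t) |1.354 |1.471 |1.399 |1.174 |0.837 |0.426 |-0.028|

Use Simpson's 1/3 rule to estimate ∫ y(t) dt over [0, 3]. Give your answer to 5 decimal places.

3.01367

h = 0.5, n = 6.
(h/3)·[y₀ + 4y₁ + 2y₂ + 4y₃ + 2y₄ + 4y₅ + y₆] = 0.166667·(18.082) = 3.01367.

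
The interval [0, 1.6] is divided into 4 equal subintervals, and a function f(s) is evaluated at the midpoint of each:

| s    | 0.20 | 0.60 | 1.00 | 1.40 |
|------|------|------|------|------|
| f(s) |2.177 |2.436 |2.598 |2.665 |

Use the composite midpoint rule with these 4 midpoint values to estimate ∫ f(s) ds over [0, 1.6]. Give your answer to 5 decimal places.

h = 0.4, n = 4.
h·[y(m₁) + y(m₂) + y(m₃) + y(m₄)] = 0.4·(9.876) = 3.95040.

3.95040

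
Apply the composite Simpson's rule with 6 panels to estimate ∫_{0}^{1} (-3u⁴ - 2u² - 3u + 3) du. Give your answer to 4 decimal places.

h = (1 − 0)/6 = 0.166667.
Nodes u₀,…,u₆ = 0, 0.166667, 0.333333, 0.5, 0.666667, 0.833333, 1.
f(u) = -3u⁴ - 2u² - 3u + 3: f₀=3, f₁=2.442130, f₂=1.740741, f₃=0.8125, f₄=-0.481481, f₅=-2.335648, f₆=-5.
(h/3)·[f₀ + 4f₁ + 2f₂ + 4f₃ + 2f₄ + 4f₅ + f₆] = 0.055556·(4.194444) = 0.2330.

0.2330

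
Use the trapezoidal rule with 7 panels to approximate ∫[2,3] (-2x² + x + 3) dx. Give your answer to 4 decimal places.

h = (3 − 2)/7 = 0.142857.
Nodes x₀,…,x₇ = 2, 2.142857, 2.285714, 2.428571, 2.571429, 2.714286, 2.857143, 3.
f(x) = -2x² + x + 3: f₀=-3, f₁=-4.040816, f₂=-5.163265, f₃=-6.367347, f₄=-7.653061, f₅=-9.020408, f₆=-10.469388, f₇=-12.
(h/2)·[f₀ + 2f₁ + 2f₂ + 2f₃ + 2f₄ + 2f₅ + 2f₆ + f₇] = 0.071429·(-100.428571) = -7.1735.

-7.1735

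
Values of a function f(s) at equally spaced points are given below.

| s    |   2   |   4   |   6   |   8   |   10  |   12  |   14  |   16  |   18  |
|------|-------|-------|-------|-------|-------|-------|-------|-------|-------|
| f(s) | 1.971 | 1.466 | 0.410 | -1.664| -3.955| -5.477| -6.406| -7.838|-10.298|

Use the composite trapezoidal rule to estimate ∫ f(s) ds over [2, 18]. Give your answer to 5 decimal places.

h = 2, n = 8.
(h/2)·[y₀ + 2y₁ + 2y₂ + 2y₃ + 2y₄ + 2y₅ + 2y₆ + 2y₇ + y₈] = 1·(-55.255) = -55.25500.

-55.25500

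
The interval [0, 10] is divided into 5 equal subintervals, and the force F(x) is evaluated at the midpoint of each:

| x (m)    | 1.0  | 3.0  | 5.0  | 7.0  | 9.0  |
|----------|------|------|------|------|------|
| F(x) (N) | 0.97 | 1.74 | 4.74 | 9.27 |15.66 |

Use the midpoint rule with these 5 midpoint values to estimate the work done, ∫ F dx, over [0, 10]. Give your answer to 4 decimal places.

h = 2, n = 5.
h·[y(m₁) + y(m₂) + y(m₃) + y(m₄) + y(m₅)] = 2·(32.38) = 64.7600.

64.7600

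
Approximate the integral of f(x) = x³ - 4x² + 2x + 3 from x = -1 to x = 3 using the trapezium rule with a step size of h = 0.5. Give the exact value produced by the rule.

2.5

h = (3 − (-1))/8 = 0.5.
Nodes x₀,…,x₈ = -1, -0.5, 0, 0.5, 1, 1.5, 2, 2.5, 3.
f(x) = x³ - 4x² + 2x + 3: f₀=-4, f₁=0.875, f₂=3, f₃=3.125, f₄=2, f₅=0.375, f₆=-1, f₇=-1.375, f₈=0.
(h/2)·[f₀ + 2f₁ + 2f₂ + 2f₃ + 2f₄ + 2f₅ + 2f₆ + 2f₇ + f₈] = 0.25·(10) = 2.5.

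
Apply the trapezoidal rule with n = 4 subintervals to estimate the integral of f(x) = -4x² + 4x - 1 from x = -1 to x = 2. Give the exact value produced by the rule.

-10.125

h = (2 − (-1))/4 = 0.75.
Nodes x₀,…,x₄ = -1, -0.25, 0.5, 1.25, 2.
f(x) = -4x² + 4x - 1: f₀=-9, f₁=-2.25, f₂=0, f₃=-2.25, f₄=-9.
(h/2)·[f₀ + 2f₁ + 2f₂ + 2f₃ + f₄] = 0.375·(-27) = -10.125.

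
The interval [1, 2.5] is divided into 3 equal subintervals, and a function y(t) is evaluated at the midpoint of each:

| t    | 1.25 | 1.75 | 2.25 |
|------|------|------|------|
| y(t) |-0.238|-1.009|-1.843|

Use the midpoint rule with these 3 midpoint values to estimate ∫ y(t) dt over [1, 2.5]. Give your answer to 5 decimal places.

h = 0.5, n = 3.
h·[y(m₁) + y(m₂) + y(m₃)] = 0.5·(-3.090) = -1.54500.

-1.54500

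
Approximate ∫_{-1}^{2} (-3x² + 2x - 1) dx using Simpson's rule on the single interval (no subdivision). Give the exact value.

-9

S = (b−a)/6 · [f(-1) + 4f(0.5) + f(2)] = 0.5·[(-6) + 4·(-0.75) + (-9)] = -9.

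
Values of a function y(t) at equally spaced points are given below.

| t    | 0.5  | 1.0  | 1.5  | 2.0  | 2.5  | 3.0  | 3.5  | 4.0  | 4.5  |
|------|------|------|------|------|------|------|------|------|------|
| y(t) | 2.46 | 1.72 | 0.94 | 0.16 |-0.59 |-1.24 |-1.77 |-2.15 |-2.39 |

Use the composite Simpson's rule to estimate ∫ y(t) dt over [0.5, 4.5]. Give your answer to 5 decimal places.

-1.46833

h = 0.5, n = 8.
(h/3)·[y₀ + 4y₁ + 2y₂ + 4y₃ + 2y₄ + 4y₅ + 2y₆ + 4y₇ + y₈] = 0.166667·(-8.81) = -1.46833.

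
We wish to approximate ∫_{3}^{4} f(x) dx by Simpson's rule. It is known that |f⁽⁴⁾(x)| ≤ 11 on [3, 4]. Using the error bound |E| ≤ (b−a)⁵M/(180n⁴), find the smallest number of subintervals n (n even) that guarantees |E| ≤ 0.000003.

Need 11/(180n⁴) ≤ 0.000003.
n⁴ ≥ 11/(180·0.000003) = 20370.4 ⇒ n ≥ 11.9467, so the smallest even n is 12. (n must be even for Simpson's rule.)

12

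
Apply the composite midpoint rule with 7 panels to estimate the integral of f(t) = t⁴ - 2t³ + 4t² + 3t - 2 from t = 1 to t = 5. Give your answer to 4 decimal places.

h = (5 − 1)/7 = 0.571429.
Midpoints m₁,…,m₇ = 1.285714, 1.857143, 2.428571, 3, 3.571429, 4.142857, 4.714286.
f(m₁)=6.951270, f(m₂)=16.452312, f(m₃)=35.016243, f(m₄)=70, f(m₅)=131.319450, f(m₆)=231.449396, f(m₇)=385.423574.
h·[f(m₁) + f(m₂) + f(m₃) + f(m₄) + f(m₅) + f(m₆) + f(m₇)] = 0.571429·(876.612245) = 500.9213.

500.9213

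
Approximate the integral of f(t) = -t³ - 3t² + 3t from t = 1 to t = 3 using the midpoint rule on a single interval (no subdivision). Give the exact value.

-28

M = (b−a)·f(2) = 2·(-14) = -28.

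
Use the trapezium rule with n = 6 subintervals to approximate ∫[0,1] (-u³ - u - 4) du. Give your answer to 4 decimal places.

-4.7569

h = (1 − 0)/6 = 0.166667.
Nodes u₀,…,u₆ = 0, 0.166667, 0.333333, 0.5, 0.666667, 0.833333, 1.
f(u) = -u³ - u - 4: f₀=-4, f₁=-4.171296, f₂=-4.370370, f₃=-4.625, f₄=-4.962963, f₅=-5.412037, f₆=-6.
(h/2)·[f₀ + 2f₁ + 2f₂ + 2f₃ + 2f₄ + 2f₅ + f₆] = 0.083333·(-57.083333) = -4.7569.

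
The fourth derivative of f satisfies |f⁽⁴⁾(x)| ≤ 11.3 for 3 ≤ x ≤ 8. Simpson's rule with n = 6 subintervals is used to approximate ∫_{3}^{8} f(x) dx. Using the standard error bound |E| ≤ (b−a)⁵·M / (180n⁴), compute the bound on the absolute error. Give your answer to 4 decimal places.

0.1514

|E| ≤ (5)⁵·11.3 / (180·6⁴) = 35312.5/233280 = 0.1514.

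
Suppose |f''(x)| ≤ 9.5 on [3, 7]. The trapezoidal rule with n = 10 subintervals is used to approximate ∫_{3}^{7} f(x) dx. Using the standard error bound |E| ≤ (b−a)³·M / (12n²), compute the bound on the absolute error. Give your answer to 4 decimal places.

|E| ≤ (4)³·9.5 / (12·10²) = 608/1200 = 0.5067.

0.5067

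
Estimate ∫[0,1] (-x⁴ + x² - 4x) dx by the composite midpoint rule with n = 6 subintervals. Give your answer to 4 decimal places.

h = (1 − 0)/6 = 0.166667.
Midpoints m₁,…,m₆ = 0.083333, 0.25, 0.416667, 0.583333, 0.75, 0.916667.
f(m₁)=-0.326437, f(m₂)=-0.94140625, f(m₃)=-1.523196, f(m₄)=-2.108845, f(m₅)=-2.75390625, f(m₆)=-3.532456.
h·[f(m₁) + f(m₂) + f(m₃) + f(m₄) + f(m₅) + f(m₆)] = 0.166667·(-11.186246) = -1.8644.

-1.8644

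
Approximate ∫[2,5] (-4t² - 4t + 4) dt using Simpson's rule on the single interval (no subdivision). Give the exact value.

-186

S = (b−a)/6 · [f(2) + 4f(3.5) + f(5)] = 0.5·[(-20) + 4·(-59) + (-116)] = -186.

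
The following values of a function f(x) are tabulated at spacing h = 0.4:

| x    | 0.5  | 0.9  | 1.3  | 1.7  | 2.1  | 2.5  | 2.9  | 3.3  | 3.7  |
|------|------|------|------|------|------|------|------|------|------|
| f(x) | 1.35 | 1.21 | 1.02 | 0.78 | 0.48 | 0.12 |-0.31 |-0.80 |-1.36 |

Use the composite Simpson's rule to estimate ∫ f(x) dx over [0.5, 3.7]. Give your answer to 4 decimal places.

h = 0.4, n = 8.
(h/3)·[y₀ + 4y₁ + 2y₂ + 4y₃ + 2y₄ + 4y₅ + 2y₆ + 4y₇ + y₈] = 0.133333·(7.61) = 1.0147.

1.0147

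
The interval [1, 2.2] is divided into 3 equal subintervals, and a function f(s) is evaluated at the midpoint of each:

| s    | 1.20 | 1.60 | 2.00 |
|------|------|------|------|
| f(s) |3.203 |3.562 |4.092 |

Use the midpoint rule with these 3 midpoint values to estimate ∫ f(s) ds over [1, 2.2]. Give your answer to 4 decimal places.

h = 0.4, n = 3.
h·[y(m₁) + y(m₂) + y(m₃)] = 0.4·(10.857) = 4.3428.

4.3428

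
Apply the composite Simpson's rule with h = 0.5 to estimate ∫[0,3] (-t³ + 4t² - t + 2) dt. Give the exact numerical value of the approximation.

17.25

h = (3 − 0)/6 = 0.5.
Nodes t₀,…,t₆ = 0, 0.5, 1, 1.5, 2, 2.5, 3.
f(t) = -t³ + 4t² - t + 2: f₀=2, f₁=2.375, f₂=4, f₃=6.125, f₄=8, f₅=8.875, f₆=8.
(h/3)·[f₀ + 4f₁ + 2f₂ + 4f₃ + 2f₄ + 4f₅ + f₆] = 0.166667·(103.5) = 17.25.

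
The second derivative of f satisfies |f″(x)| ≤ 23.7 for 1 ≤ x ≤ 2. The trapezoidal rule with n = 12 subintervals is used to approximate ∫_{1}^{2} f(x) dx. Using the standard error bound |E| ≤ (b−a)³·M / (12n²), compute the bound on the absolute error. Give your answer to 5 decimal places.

0.01372

|E| ≤ (1)³·23.7 / (12·12²) = 23.7/1728 = 0.01372.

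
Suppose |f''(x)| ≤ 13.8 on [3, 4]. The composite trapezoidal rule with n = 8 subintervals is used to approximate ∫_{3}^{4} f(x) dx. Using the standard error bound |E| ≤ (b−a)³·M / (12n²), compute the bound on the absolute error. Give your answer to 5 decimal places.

0.01797

|E| ≤ (1)³·13.8 / (12·8²) = 13.8/768 = 0.01797.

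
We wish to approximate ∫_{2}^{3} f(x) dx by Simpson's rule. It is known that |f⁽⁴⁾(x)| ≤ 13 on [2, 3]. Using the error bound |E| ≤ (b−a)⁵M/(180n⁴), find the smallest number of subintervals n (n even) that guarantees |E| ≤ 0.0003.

Need 13/(180n⁴) ≤ 0.0003.
n⁴ ≥ 13/(180·0.0003) = 240.741 ⇒ n ≥ 3.9390, so the smallest even n is 4. (n must be even for Simpson's rule.)

4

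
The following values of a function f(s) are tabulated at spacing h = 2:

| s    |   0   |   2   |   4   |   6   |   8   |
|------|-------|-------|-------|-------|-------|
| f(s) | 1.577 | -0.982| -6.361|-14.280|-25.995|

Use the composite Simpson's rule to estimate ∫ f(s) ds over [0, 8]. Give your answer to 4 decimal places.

h = 2, n = 4.
(h/3)·[y₀ + 4y₁ + 2y₂ + 4y₃ + y₄] = 0.666667·(-98.188) = -65.4587.

-65.4587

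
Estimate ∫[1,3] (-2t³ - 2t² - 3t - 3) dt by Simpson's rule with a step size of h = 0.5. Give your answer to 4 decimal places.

-75.3333

h = (3 − 1)/4 = 0.5.
Nodes t₀,…,t₄ = 1, 1.5, 2, 2.5, 3.
f(t) = -2t³ - 2t² - 3t - 3: f₀=-10, f₁=-18.75, f₂=-33, f₃=-54.25, f₄=-84.
(h/3)·[f₀ + 4f₁ + 2f₂ + 4f₃ + f₄] = 0.166667·(-452) = -75.3333.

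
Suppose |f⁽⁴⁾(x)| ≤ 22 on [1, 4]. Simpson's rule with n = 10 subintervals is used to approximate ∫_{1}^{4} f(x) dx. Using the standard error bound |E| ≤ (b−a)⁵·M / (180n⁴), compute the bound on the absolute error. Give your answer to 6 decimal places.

|E| ≤ (3)⁵·22 / (180·10⁴) = 5346/1800000 = 0.002970.

0.002970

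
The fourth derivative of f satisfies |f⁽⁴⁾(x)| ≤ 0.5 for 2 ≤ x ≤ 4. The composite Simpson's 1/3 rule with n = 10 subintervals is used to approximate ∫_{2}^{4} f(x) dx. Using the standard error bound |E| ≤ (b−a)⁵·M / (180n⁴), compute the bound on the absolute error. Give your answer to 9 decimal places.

0.000008889

|E| ≤ (2)⁵·0.5 / (180·10⁴) = 16/1800000 = 0.000008889.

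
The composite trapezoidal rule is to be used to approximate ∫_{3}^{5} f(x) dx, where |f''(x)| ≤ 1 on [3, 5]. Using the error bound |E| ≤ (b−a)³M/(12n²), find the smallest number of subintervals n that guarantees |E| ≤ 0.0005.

Need 8/(12n²) ≤ 0.0005.
n² ≥ 8/(12·0.0005) = 1333.33 ⇒ n ≥ 36.5148, so the smallest n is 37.

37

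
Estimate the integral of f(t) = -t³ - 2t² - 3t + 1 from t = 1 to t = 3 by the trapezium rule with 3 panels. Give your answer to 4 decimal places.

-48.5185

h = (3 − 1)/3 = 0.666667.
Nodes t₀,…,t₃ = 1, 1.666667, 2.333333, 3.
f(t) = -t³ - 2t² - 3t + 1: f₀=-5, f₁=-14.185185, f₂=-29.592593, f₃=-53.
(h/2)·[f₀ + 2f₁ + 2f₂ + f₃] = 0.333333·(-145.555556) = -48.5185.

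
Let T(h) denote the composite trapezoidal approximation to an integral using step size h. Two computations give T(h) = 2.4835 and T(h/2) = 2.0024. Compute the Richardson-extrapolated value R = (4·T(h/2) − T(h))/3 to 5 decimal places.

1.84203

R = (4·T(h/2) − T(h)) / 3 = (4·2.0024 − 2.4835)/3 = (5.5261)/3 = 1.84203.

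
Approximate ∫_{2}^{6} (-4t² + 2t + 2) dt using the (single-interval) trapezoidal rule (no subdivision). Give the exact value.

-280

T = (b−a)/2 · [f(2) + f(6)] = 2·[(-10) + (-130)] = -280.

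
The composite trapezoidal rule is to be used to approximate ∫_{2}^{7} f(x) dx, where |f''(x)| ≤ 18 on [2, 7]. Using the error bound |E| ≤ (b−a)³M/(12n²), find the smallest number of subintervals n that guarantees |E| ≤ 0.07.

52

Need 2250/(12n²) ≤ 0.07.
n² ≥ 2250/(12·0.07) = 2678.57 ⇒ n ≥ 51.7549, so the smallest n is 52.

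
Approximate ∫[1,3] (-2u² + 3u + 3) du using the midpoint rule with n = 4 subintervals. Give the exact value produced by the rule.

0.75

h = (3 − 1)/4 = 0.5.
Midpoints m₁,…,m₄ = 1.25, 1.75, 2.25, 2.75.
f(m₁)=3.625, f(m₂)=2.125, f(m₃)=-0.375, f(m₄)=-3.875.
h·[f(m₁) + f(m₂) + f(m₃) + f(m₄)] = 0.5·(1.5) = 0.75.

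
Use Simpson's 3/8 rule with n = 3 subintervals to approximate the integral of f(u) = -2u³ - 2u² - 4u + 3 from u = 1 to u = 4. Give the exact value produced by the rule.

-190.5

h = (4 − 1)/3 = 1.
Nodes u₀,…,u₃ = 1, 2, 3, 4.
f(u) = -2u³ - 2u² - 4u + 3: f₀=-5, f₁=-29, f₂=-81, f₃=-173.
(3h/8)·[f₀ + 3f₁ + 3f₂ + f₃] = 0.375·(-508) = -190.5.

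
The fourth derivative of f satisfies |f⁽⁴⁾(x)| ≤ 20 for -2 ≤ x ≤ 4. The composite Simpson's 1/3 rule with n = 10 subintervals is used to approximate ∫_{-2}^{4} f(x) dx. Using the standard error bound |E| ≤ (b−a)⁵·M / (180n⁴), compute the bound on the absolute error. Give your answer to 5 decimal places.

|E| ≤ (6)⁵·20 / (180·10⁴) = 155520/1800000 = 0.08640.

0.08640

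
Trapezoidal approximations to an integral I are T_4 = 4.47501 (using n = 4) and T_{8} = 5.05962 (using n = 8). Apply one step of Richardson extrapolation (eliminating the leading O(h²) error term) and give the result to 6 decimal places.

5.254490

R = (4·T_{8} − T_4) / 3 = (4·5.05962 − 4.47501)/3 = (15.76347)/3 = 5.254490.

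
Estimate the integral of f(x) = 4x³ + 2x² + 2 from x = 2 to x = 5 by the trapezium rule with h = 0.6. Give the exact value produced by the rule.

700.92

h = (5 − 2)/5 = 0.6.
Nodes x₀,…,x₅ = 2, 2.6, 3.2, 3.8, 4.4, 5.
f(x) = 4x³ + 2x² + 2: f₀=42, f₁=85.824, f₂=153.552, f₃=250.368, f₄=381.456, f₅=552.
(h/2)·[f₀ + 2f₁ + 2f₂ + 2f₃ + 2f₄ + f₅] = 0.3·(2336.4) = 700.92.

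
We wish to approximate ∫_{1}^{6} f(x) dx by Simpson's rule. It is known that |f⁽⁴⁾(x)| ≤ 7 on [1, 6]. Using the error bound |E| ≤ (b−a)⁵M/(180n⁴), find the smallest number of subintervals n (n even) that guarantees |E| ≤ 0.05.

Need 21875/(180n⁴) ≤ 0.05.
n⁴ ≥ 21875/(180·0.05) = 2430.56 ⇒ n ≥ 7.0214, so the smallest even n is 8. (n must be even for Simpson's rule.)

8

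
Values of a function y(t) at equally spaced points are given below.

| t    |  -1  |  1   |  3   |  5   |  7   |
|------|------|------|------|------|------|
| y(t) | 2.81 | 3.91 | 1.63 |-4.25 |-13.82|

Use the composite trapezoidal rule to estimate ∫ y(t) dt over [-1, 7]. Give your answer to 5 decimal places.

h = 2, n = 4.
(h/2)·[y₀ + 2y₁ + 2y₂ + 2y₃ + y₄] = 1·(-8.43) = -8.43000.

-8.43000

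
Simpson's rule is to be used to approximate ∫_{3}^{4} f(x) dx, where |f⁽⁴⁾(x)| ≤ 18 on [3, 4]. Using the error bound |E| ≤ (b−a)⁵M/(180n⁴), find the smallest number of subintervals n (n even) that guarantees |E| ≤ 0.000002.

Need 18/(180n⁴) ≤ 0.000002.
n⁴ ≥ 18/(180·0.000002) = 50000 ⇒ n ≥ 14.9535, so the smallest even n is 16. (n must be even for Simpson's rule.)

16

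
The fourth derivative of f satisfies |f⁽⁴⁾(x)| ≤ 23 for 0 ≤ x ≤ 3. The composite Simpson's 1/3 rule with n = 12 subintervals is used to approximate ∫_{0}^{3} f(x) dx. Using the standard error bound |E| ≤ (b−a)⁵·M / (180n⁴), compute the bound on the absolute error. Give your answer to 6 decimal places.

0.001497

|E| ≤ (3)⁵·23 / (180·12⁴) = 5589/3732480 = 0.001497.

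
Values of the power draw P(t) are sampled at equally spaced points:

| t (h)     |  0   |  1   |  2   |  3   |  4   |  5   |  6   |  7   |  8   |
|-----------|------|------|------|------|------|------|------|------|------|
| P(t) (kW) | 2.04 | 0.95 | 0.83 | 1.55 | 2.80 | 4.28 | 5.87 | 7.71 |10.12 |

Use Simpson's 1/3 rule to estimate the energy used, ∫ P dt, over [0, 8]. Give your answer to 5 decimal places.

h = 1, n = 8.
(h/3)·[y₀ + 4y₁ + 2y₂ + 4y₃ + 2y₄ + 4y₅ + 2y₆ + 4y₇ + y₈] = 0.333333·(89.12) = 29.70667.

29.70667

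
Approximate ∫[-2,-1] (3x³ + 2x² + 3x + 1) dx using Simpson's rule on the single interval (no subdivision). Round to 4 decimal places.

S = (b−a)/6 · [f(-2) + 4f(-1.5) + f(-1)] = 0.166667·[(-21) + 4·(-9.125) + (-3)] = -10.0833.

-10.0833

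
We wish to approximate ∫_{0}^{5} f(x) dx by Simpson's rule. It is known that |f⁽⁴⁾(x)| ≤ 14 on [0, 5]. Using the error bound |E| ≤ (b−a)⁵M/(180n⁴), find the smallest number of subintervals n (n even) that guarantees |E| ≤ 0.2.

Need 43750/(180n⁴) ≤ 0.2.
n⁴ ≥ 43750/(180·0.2) = 1215.28 ⇒ n ≥ 5.9043, so the smallest even n is 6. (n must be even for Simpson's rule.)

6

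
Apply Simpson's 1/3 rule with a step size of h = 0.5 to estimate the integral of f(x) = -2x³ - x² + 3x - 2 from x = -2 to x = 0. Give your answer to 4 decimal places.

h = (0 − (-2))/4 = 0.5.
Nodes x₀,…,x₄ = -2, -1.5, -1, -0.5, 0.
f(x) = -2x³ - x² + 3x - 2: f₀=4, f₁=-2, f₂=-4, f₃=-3.5, f₄=-2.
(h/3)·[f₀ + 4f₁ + 2f₂ + 4f₃ + f₄] = 0.166667·(-28) = -4.6667.

-4.6667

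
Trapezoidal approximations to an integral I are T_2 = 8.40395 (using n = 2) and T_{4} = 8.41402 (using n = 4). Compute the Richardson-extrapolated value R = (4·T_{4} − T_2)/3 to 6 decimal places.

R = (4·T_{4} − T_2) / 3 = (4·8.41402 − 8.40395)/3 = (25.25213)/3 = 8.417377.

8.417377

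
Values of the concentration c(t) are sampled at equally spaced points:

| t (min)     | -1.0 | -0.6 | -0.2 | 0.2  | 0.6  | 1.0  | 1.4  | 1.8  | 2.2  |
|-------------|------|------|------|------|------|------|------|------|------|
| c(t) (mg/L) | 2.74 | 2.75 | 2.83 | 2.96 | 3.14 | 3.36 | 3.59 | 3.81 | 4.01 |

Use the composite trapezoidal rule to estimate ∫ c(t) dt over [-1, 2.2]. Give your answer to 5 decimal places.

h = 0.4, n = 8.
(h/2)·[y₀ + 2y₁ + 2y₂ + 2y₃ + 2y₄ + 2y₅ + 2y₆ + 2y₇ + y₈] = 0.2·(51.63) = 10.32600.

10.32600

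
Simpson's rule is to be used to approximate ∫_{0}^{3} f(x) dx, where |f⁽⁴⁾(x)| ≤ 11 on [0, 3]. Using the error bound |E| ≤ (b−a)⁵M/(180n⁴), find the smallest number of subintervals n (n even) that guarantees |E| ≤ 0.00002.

30

Need 2673/(180n⁴) ≤ 0.00002.
n⁴ ≥ 2673/(180·0.00002) = 742500 ⇒ n ≥ 29.3545, so the smallest even n is 30. (n must be even for Simpson's rule.)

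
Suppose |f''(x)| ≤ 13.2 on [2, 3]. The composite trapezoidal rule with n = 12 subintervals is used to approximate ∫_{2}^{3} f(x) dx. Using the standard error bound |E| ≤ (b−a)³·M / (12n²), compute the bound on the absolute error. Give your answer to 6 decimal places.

0.007639

|E| ≤ (1)³·13.2 / (12·12²) = 13.2/1728 = 0.007639.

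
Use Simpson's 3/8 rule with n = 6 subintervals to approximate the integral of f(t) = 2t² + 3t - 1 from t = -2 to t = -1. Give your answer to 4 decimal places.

-0.8333

h = (-1 − (-2))/6 = 0.166667.
Nodes t₀,…,t₆ = -2, -1.833333, -1.666667, -1.5, -1.333333, -1.166667, -1.
f(t) = 2t² + 3t - 1: f₀=1, f₁=0.222222, f₂=-0.444444, f₃=-1, f₄=-1.444444, f₅=-1.777778, f₆=-2.
(3h/8)·[f₀ + 3f₁ + 3f₂ + 2f₃ + 3f₄ + 3f₅ + f₆] = 0.0625·(-13.333333) = -0.8333.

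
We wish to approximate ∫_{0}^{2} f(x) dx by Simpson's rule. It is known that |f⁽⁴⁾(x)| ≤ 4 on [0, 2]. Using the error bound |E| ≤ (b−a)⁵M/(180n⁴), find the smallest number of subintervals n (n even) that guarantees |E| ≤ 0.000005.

Need 128/(180n⁴) ≤ 0.000005.
n⁴ ≥ 128/(180·0.000005) = 142222 ⇒ n ≥ 19.4197, so the smallest even n is 20. (n must be even for Simpson's rule.)

20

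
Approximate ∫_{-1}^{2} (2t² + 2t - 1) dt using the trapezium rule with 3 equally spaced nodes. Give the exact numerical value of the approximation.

h = (2 − (-1))/2 = 1.5.
Nodes t₀,…,t₂ = -1, 0.5, 2.
f(t) = 2t² + 2t - 1: f₀=-1, f₁=0.5, f₂=11.
(h/2)·[f₀ + 2f₁ + f₂] = 0.75·(11) = 8.25.

8.25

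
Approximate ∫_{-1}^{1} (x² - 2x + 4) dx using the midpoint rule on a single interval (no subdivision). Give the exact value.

8

M = (b−a)·f(0) = 2·(4) = 8.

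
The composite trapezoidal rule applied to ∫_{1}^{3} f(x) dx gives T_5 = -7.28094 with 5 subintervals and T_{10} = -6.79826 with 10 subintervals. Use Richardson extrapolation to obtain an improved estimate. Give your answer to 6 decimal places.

-6.637367

R = (4·T_{10} − T_5) / 3 = (4·(-6.79826) − (-7.28094))/3 = (-19.91210)/3 = -6.637367.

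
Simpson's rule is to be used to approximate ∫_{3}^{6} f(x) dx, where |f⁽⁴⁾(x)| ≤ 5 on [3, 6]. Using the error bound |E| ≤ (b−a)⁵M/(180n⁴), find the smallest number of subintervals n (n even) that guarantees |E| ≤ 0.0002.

Need 1215/(180n⁴) ≤ 0.0002.
n⁴ ≥ 1215/(180·0.0002) = 33750 ⇒ n ≥ 13.5540, so the smallest even n is 14. (n must be even for Simpson's rule.)

14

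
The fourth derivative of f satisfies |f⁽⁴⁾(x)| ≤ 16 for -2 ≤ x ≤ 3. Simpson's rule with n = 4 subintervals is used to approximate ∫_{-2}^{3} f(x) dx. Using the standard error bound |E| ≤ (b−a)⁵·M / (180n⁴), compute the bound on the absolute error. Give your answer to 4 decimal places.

1.0851

|E| ≤ (5)⁵·16 / (180·4⁴) = 50000/46080 = 1.0851.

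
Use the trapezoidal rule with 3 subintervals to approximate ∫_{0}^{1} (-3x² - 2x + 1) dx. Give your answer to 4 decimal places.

-1.0556

h = (1 − 0)/3 = 0.333333.
Nodes x₀,…,x₃ = 0, 0.333333, 0.666667, 1.
f(x) = -3x² - 2x + 1: f₀=1, f₁=0, f₂=-1.666667, f₃=-4.
(h/2)·[f₀ + 2f₁ + 2f₂ + f₃] = 0.166667·(-6.333333) = -1.0556.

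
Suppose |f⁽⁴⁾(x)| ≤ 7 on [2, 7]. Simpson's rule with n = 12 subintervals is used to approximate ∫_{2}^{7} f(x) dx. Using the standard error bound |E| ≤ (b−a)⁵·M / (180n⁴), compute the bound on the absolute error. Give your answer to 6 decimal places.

0.005861

|E| ≤ (5)⁵·7 / (180·12⁴) = 21875/3732480 = 0.005861.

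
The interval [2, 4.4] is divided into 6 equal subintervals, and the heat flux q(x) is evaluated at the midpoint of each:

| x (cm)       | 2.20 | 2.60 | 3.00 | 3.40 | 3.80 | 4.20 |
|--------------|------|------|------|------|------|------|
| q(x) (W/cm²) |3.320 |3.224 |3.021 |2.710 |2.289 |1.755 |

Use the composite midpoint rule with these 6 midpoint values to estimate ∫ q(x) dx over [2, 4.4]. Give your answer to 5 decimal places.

h = 0.4, n = 6.
h·[y(m₁) + y(m₂) + y(m₃) + y(m₄) + y(m₅) + y(m₆)] = 0.4·(16.319) = 6.52760.

6.52760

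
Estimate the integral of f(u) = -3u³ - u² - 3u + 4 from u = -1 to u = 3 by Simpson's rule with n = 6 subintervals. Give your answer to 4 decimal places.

-65.3333

h = (3 − (-1))/6 = 0.666667.
Nodes u₀,…,u₆ = -1, -0.333333, 0.333333, 1, 1.666667, 2.333333, 3.
f(u) = -3u³ - u² - 3u + 4: f₀=9, f₁=5, f₂=2.777778, f₃=-3, f₄=-17.666667, f₅=-46.555556, f₆=-95.
(h/3)·[f₀ + 4f₁ + 2f₂ + 4f₃ + 2f₄ + 4f₅ + f₆] = 0.222222·(-294) = -65.3333.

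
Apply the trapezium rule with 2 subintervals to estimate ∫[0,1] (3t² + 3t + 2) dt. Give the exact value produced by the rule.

4.625

h = (1 − 0)/2 = 0.5.
Nodes t₀,…,t₂ = 0, 0.5, 1.
f(t) = 3t² + 3t + 2: f₀=2, f₁=4.25, f₂=8.
(h/2)·[f₀ + 2f₁ + f₂] = 0.25·(18.5) = 4.625.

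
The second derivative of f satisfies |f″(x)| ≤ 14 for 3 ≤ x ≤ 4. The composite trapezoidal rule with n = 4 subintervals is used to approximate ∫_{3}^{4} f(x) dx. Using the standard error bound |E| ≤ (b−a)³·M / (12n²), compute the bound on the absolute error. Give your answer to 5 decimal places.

0.07292

|E| ≤ (1)³·14 / (12·4²) = 14/192 = 0.07292.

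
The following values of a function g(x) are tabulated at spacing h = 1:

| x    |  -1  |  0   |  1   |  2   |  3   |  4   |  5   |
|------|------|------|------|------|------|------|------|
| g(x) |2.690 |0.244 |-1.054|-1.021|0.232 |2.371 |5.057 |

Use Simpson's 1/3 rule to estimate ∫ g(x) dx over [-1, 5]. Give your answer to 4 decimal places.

h = 1, n = 6.
(h/3)·[y₀ + 4y₁ + 2y₂ + 4y₃ + 2y₄ + 4y₅ + y₆] = 0.333333·(12.479) = 4.1597.

4.1597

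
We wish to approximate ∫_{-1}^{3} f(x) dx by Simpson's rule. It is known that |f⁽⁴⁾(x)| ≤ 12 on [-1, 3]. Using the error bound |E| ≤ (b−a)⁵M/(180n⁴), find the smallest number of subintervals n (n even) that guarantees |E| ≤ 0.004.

12

Need 12288/(180n⁴) ≤ 0.004.
n⁴ ≥ 12288/(180·0.004) = 17066.7 ⇒ n ≥ 11.4298, so the smallest even n is 12. (n must be even for Simpson's rule.)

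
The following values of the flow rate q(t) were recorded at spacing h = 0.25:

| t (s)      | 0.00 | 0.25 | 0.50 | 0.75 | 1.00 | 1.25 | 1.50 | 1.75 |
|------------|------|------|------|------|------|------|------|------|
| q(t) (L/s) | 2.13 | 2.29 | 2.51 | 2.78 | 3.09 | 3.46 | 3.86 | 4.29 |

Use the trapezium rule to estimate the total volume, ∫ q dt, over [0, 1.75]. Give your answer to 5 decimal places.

5.30000

h = 0.25, n = 7.
(h/2)·[y₀ + 2y₁ + 2y₂ + 2y₃ + 2y₄ + 2y₅ + 2y₆ + y₇] = 0.125·(42.40) = 5.30000.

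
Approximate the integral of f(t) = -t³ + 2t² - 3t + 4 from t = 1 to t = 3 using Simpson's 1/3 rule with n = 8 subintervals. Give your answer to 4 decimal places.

-6.6667

h = (3 − 1)/8 = 0.25.
Nodes t₀,…,t₈ = 1, 1.25, 1.5, 1.75, 2, 2.25, 2.5, 2.75, 3.
f(t) = -t³ + 2t² - 3t + 4: f₀=2, f₁=1.421875, f₂=0.625, f₃=-0.484375, f₄=-2, f₅=-4.015625, f₆=-6.625, f₇=-9.921875, f₈=-14.
(h/3)·[f₀ + 4f₁ + 2f₂ + 4f₃ + 2f₄ + 4f₅ + 2f₆ + 4f₇ + f₈] = 0.083333·(-80) = -6.6667.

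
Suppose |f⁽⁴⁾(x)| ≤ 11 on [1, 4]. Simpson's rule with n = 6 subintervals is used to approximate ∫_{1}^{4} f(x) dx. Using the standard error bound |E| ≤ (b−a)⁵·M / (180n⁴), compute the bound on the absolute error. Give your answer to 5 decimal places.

|E| ≤ (3)⁵·11 / (180·6⁴) = 2673/233280 = 0.01146.

0.01146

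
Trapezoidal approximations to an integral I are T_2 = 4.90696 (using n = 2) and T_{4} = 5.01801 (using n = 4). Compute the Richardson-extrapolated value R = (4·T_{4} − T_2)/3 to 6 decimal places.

5.055027

R = (4·T_{4} − T_2) / 3 = (4·5.01801 − 4.90696)/3 = (15.16508)/3 = 5.055027.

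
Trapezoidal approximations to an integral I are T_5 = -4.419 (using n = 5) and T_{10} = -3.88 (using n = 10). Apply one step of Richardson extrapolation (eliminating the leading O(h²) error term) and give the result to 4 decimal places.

-3.7003

R = (4·T_{10} − T_5) / 3 = (4·(-3.88) − (-4.419))/3 = (-11.101)/3 = -3.7003.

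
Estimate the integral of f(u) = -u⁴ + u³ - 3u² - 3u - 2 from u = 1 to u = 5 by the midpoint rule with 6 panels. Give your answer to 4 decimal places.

h = (5 − 1)/6 = 0.666667.
Midpoints m₁,…,m₆ = 1.333333, 2, 2.666667, 3.333333, 4, 4.666667.
f(m₁)=-12.123457, f(m₂)=-28, f(m₃)=-62.938272, f(m₄)=-131.753086, f(m₅)=-254, f(m₆)=-453.975309.
h·[f(m₁) + f(m₂) + f(m₃) + f(m₄) + f(m₅) + f(m₆)] = 0.666667·(-942.790123) = -628.5267.

-628.5267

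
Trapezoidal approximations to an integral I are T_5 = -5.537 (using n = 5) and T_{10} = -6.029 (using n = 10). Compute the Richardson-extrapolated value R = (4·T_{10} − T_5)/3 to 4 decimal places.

R = (4·T_{10} − T_5) / 3 = (4·(-6.029) − (-5.537))/3 = (-18.579)/3 = -6.1930.

-6.1930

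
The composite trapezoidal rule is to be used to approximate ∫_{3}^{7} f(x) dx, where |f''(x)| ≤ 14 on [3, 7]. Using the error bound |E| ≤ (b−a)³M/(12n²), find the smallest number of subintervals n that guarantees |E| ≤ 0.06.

Need 896/(12n²) ≤ 0.06.
n² ≥ 896/(12·0.06) = 1244.44 ⇒ n ≥ 35.2767, so the smallest n is 36.

36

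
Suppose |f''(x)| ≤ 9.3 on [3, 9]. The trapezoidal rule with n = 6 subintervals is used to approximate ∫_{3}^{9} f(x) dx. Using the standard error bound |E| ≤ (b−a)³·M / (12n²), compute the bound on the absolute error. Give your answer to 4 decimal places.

4.6500

|E| ≤ (6)³·9.3 / (12·6²) = 2008.8/432 = 4.6500.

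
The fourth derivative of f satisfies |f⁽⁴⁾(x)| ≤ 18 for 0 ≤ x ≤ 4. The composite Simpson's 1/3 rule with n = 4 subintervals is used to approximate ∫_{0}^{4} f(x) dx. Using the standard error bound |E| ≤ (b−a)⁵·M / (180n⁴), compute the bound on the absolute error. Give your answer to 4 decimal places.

0.4000

|E| ≤ (4)⁵·18 / (180·4⁴) = 18432/46080 = 0.4000.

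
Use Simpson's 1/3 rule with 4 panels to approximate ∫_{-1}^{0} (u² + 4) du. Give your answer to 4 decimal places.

4.3333

h = (0 − (-1))/4 = 0.25.
Nodes u₀,…,u₄ = -1, -0.75, -0.5, -0.25, 0.
f(u) = u² + 4: f₀=5, f₁=4.5625, f₂=4.25, f₃=4.0625, f₄=4.
(h/3)·[f₀ + 4f₁ + 2f₂ + 4f₃ + f₄] = 0.083333·(52) = 4.3333.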